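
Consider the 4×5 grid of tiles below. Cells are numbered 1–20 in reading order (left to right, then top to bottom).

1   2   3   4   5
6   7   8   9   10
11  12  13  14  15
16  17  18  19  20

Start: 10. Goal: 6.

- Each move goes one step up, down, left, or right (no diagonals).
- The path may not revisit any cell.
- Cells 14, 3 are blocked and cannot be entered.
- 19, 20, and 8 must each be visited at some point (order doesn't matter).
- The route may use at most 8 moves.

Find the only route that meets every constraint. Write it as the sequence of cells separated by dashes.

10 - 15 - 20 - 19 - 18 - 13 - 8 - 7 - 6

The 8-move cap with required stops at 19, 20, 8 leaves no slack for detours.
Route from 10: 2× down (reaching 20), 2× left (reaching 18), 2× up (reaching 8), 2× left (reaching 6) — 8 moves in all.
Check: all required cells visited; 8 ≤ 8 moves.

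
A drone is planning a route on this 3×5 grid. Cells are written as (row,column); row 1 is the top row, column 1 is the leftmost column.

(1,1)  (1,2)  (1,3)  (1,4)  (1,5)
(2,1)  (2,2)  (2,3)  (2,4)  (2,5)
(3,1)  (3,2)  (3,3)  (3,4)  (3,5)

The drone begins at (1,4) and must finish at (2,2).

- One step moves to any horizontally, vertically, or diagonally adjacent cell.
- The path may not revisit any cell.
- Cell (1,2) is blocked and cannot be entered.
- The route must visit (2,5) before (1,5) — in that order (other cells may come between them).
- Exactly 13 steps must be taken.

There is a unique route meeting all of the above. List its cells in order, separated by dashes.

(1,4) - (1,3) - (2,3) - (3,4) - (3,5) - (2,5) - (1,5) - (2,4) - (3,3) - (3,2) - (3,1) - (2,1) - (1,1) - (2,2)

The waypoints must appear in the order (2,5), (1,5), with no cell reused.
Route from (1,4): left to (1,3), down to (2,3), down-right to (3,4), right to (3,5), 2× up (reaching (1,5)), 2× down-left (reaching (3,3)), 2× left (reaching (3,1)), 2× up (reaching (1,1)), down-right to (2,2) — 13 moves in all.
Check: order respected ((2,5) at step 5, (1,5) at step 6); 13 moves as required.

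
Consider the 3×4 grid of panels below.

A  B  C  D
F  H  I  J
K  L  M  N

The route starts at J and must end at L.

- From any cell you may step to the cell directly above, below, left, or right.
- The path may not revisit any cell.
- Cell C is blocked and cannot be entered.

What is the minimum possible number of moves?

3

The Manhattan distance from J to L is |2−3| + |4−2| = 3, so at least 3 moves are needed.
A route of 3 moves achieves this: J → N → M → L.
Since 3 matches the lower bound, it is optimal.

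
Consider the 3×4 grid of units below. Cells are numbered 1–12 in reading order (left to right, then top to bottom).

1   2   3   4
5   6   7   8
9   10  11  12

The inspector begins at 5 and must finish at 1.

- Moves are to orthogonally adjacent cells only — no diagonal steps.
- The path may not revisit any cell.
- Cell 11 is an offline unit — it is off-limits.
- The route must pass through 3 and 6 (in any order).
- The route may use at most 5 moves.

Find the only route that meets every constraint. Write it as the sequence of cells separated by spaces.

The 5-move cap with required stops at 3, 6 leaves no slack for detours.
Route from 5: right 2 to 7, up 1 to 3, left 2 to 1 — 5 moves in all.
Check: all required cells visited; 5 ≤ 5 moves.

5 6 7 3 2 1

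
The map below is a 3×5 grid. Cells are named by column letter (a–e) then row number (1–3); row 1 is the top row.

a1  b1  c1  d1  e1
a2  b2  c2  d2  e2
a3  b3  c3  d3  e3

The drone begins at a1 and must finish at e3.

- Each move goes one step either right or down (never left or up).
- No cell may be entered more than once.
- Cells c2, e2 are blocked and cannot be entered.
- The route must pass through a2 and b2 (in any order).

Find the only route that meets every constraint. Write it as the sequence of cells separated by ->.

Moves only go right or down, so the column and row indices never decrease.
Route from a1: down 1 to a2, right 1 to b2, down 1 to b3, right 3 to e3 — 6 moves in all.
Check: all required cells visited.

a1 -> a2 -> b2 -> b3 -> c3 -> d3 -> e3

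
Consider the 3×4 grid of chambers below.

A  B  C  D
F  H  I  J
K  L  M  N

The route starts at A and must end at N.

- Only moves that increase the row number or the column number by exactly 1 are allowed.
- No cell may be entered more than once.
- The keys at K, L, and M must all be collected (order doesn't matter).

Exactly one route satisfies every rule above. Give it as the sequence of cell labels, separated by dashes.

Moves only go right or down, so the column and row indices never decrease.
Route from A: down 2 to K, right 3 to N — 5 moves in all.
Check: all required cells visited.

A - F - K - L - M - N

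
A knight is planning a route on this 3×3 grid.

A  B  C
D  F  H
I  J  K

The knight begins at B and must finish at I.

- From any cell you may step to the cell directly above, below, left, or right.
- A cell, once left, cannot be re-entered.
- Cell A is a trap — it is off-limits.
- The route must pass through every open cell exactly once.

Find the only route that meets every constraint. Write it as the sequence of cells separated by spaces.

Need to visit all 8 open cells exactly once, starting at B and ending at I.
Cell C has only two open neighbours (H and B), so the path must pass straight through it: one of those is the cell it's entered from and the other is where it exits.
Route from B: right 1 to C, down 2 to K, left 1 to J, up 1 to F, left 1 to D, down 1 to I — 7 moves in all.
Check: all 8 open cells covered.

B C H K J F D I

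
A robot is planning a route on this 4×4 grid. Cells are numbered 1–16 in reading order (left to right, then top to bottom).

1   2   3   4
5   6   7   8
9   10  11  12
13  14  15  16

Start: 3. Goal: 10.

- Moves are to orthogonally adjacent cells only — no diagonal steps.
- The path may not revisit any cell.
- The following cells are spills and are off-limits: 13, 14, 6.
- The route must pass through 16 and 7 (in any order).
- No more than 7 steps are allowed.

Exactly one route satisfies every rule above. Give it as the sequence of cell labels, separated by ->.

3 -> 7 -> 8 -> 12 -> 16 -> 15 -> 11 -> 10

The 7-move cap with required stops at 16, 7 leaves no slack for detours.
Route from 3: down to 7, right to 8, 2× down (reaching 16), left to 15, up to 11, left to 10 — 7 moves in all.
Check: all required cells visited; 7 ≤ 7 moves.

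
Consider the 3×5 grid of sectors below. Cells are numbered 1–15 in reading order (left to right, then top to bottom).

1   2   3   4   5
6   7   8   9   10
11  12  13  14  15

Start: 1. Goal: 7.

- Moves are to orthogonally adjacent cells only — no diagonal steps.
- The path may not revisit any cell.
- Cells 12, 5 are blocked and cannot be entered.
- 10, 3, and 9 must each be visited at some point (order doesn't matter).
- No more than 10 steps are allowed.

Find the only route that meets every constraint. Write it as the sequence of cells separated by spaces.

1 2 3 4 9 10 15 14 13 8 7

The budget equals the shortest possible length, so every move has to be on a shortest route through the required cells.
Route from 1: 3× right (reaching 4), down to 9, right to 10, down to 15, 2× left (reaching 13), up to 8, left to 7 — 10 moves in all.
Check: all required cells visited; 10 ≤ 10 moves.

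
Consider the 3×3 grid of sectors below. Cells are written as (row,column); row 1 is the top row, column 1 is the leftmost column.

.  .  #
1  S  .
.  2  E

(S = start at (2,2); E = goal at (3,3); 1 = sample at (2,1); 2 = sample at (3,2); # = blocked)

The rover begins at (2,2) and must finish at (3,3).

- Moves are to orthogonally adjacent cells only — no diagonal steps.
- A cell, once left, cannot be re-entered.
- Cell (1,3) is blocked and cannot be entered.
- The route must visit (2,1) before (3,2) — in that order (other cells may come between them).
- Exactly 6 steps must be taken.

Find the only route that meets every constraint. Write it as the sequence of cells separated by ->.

(2,2) -> (1,2) -> (1,1) -> (2,1) -> (3,1) -> (3,2) -> (3,3)

The waypoints must appear in the order (2,1), (3,2), with no cell reused.
Route from (2,2): up 1 to (1,2), left 1 to (1,1), down 2 to (3,1), right 2 to (3,3) — 6 moves in all.
Check: order respected (1 at step 3, 2 at step 5); 6 moves as required.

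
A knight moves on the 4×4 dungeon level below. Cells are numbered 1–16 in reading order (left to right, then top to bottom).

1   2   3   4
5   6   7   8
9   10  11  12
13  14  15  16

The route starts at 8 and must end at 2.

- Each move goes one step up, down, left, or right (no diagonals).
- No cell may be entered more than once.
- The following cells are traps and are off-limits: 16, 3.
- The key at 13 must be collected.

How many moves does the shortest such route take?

9

Any route passes through 13 somewhere between 8 and 2. Summing Manhattan distances along the two legs (8 → 13 → 2) gives a lower bound of 5 + 4 = 9 moves.
A route of 9 moves achieves this: 8 → 12 → 11 → 15 → 14 → 13 → 9 → 5 → 1 → 2.
Since 9 matches the lower bound, it is optimal.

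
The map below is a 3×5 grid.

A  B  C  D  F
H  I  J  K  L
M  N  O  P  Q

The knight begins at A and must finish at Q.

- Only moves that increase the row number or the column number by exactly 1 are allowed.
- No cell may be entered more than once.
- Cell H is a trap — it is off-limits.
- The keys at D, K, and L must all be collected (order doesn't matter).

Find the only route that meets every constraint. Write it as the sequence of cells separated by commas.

A, B, C, D, K, L, Q

Moves only go right or down, so the column and row indices never decrease.
Route from A: 3× right (reaching D), down to K, right to L, down to Q — 6 moves in all.
Check: all required cells visited.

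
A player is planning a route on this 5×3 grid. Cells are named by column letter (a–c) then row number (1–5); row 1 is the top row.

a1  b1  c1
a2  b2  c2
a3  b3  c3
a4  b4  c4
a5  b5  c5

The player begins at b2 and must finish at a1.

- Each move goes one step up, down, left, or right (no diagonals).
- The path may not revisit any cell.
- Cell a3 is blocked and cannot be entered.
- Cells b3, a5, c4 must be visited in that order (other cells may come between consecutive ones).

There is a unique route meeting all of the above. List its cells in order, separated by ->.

The waypoints must appear in the order b3, a5, c4, with no cell reused.
Route from b2: 2× down (reaching b4), left to a4, down to a5, 2× right (reaching c5), 4× up (reaching c1), 2× left (reaching a1) — 12 moves in all.
Check: order respected (b3 at step 1, a5 at step 4, c4 at step 7).

b2 -> b3 -> b4 -> a4 -> a5 -> b5 -> c5 -> c4 -> c3 -> c2 -> c1 -> b1 -> a1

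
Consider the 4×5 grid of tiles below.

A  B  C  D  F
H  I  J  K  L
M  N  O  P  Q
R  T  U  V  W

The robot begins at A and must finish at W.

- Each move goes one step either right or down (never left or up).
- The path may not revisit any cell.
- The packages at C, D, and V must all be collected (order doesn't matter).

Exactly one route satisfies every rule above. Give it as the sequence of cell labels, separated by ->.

A -> B -> C -> D -> K -> P -> V -> W

Moves only go right or down, so the column and row indices never decrease.
Route from A: right 3 to D, down 3 to V, right 1 to W — 7 moves in all.
Check: all required cells visited.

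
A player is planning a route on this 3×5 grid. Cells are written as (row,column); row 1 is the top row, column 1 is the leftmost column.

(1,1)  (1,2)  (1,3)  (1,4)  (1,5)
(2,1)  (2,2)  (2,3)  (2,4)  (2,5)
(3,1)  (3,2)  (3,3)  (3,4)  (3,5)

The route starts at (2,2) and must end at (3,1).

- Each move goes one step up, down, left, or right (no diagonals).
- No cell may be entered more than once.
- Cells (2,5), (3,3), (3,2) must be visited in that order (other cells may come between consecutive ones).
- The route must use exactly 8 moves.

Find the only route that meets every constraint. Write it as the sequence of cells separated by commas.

The waypoints must appear in the order (2,5), (3,3), (3,2), with no cell reused.
Route from (2,2): 3× right (reaching (2,5)), down to (3,5), 4× left (reaching (3,1)) — 8 moves in all.
Check: order respected ((2,5) at step 3, (3,3) at step 6, (3,2) at step 7); 8 moves as required.

(2,2), (2,3), (2,4), (2,5), (3,5), (3,4), (3,3), (3,2), (3,1)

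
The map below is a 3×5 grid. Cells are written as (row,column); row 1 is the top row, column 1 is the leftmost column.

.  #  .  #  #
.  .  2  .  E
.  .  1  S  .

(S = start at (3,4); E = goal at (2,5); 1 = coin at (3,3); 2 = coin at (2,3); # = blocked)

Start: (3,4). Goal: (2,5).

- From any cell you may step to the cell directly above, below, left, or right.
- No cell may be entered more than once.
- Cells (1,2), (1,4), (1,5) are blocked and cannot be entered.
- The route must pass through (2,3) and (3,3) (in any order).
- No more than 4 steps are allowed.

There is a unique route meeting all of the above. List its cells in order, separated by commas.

Any route must reach (2,3) and (3,3) and still end at (2,5) within 4 moves, so the order of the required stops is forced.
Route from (3,4): left to (3,3), up to (2,3), 2× right (reaching (2,5)) — 4 moves in all.
Check: all required cells visited; 4 ≤ 4 moves.

(3,4), (3,3), (2,3), (2,4), (2,5)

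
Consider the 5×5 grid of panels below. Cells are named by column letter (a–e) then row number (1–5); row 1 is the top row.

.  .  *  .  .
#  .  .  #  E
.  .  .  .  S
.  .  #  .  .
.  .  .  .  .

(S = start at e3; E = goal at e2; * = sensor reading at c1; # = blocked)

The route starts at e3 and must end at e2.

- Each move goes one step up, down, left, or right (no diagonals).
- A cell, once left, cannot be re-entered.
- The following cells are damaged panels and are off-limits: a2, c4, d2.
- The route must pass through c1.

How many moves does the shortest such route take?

7

Any route passes through c1 somewhere between e3 and e2. Summing Manhattan distances along the two legs (e3 → c1 → e2) gives a lower bound of 4 + 3 = 7 moves.
A route of 7 moves achieves this: e3 → d3 → c3 → c2 → c1 → d1 → e1 → e2.
Since 7 matches the lower bound, it is optimal.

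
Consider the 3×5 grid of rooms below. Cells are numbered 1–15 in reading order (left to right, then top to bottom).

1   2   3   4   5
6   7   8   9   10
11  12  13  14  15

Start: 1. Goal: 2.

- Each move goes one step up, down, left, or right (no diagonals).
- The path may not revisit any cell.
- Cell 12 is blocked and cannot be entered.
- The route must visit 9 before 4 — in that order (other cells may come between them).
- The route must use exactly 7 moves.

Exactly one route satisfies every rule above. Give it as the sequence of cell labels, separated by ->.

1 -> 6 -> 7 -> 8 -> 9 -> 4 -> 3 -> 2

The waypoints must appear in the order 9, 4, with no cell reused.
Route from 1: down to 6, 3× right (reaching 9), up to 4, 2× left (reaching 2) — 7 moves in all.
Check: order respected (9 at step 4, 4 at step 5); 7 moves as required.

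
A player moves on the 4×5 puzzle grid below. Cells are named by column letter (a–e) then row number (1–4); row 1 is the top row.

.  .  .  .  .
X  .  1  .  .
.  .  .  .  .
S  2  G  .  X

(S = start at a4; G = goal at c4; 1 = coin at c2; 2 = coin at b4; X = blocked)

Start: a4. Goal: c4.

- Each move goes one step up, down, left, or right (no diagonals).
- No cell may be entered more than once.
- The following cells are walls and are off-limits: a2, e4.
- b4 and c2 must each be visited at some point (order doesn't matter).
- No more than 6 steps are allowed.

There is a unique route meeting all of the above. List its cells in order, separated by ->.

The budget equals the shortest possible length, so every move has to be on a shortest route through the required cells.
Route from a4: right 1 to b4, up 2 to b2, right 1 to c2, down 2 to c4 — 6 moves in all.
Check: all required cells visited; 6 ≤ 6 moves.

a4 -> b4 -> b3 -> b2 -> c2 -> c3 -> c4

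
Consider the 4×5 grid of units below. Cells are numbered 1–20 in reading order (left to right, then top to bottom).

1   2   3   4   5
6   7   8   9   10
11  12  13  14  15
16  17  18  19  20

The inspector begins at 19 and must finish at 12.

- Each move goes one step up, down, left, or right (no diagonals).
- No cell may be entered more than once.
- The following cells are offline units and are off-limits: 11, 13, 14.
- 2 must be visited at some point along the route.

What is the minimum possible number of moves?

9

Any route passes through 2 somewhere between 19 and 12. Summing Manhattan distances along the two legs (19 → 2 → 12) gives a lower bound of 5 + 2 = 7 moves.
The shortest route satisfying every rule uses 9 moves: 19 → 20 → 15 → 10 → 5 → 4 → 3 → 2 → 7 → 12.
The bound of 7 isn't tight here; checking systematically, no route of length 7 through 8 satisfies every constraint, so 9 is the minimum.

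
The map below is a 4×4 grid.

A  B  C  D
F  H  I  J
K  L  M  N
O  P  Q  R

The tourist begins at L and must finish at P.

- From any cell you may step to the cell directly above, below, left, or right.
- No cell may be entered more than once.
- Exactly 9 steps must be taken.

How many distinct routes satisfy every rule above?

Need simple routes of exactly 9 moves from L to P (Manhattan distance 1, so 4 moves are spent on a detour and 4 undoing it).
Branch systematically from the start, pruning whenever the remaining move budget drops below the Manhattan distance to P or differs from it in parity. Grouping the completions by first move — via H: 10; via K: 6; via M: 5 (no valid completion starts via P) — and summing: 10 + 6 + 5 = 21.
That gives 21 routes.

21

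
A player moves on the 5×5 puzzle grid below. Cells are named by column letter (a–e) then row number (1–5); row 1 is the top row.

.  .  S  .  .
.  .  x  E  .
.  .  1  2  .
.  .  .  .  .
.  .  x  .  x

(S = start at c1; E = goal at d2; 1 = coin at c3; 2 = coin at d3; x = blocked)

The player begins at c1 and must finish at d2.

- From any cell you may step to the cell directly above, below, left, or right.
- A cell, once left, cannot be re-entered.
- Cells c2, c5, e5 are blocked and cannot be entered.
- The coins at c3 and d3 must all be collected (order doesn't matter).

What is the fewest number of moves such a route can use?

6

Any route passes through c3 and d3 in some order between c1 and d2. Summing Manhattan distances along each leg and taking the cheapest ordering (c1 → c3 → d3 → d2) gives a lower bound of 2 + 1 + 1 = 4 moves.
That bound ignores the blocked cells. Measuring each leg by the fewest moves that actually steer around them (c1→c3: 4; c3→d3: 1; d3→d2: 1) raises the lower bound to 6.
A route of 6 moves exists: c1 → b1 → b2 → b3 → c3 → d3 → d2.
Since 6 matches that lower bound, it is optimal.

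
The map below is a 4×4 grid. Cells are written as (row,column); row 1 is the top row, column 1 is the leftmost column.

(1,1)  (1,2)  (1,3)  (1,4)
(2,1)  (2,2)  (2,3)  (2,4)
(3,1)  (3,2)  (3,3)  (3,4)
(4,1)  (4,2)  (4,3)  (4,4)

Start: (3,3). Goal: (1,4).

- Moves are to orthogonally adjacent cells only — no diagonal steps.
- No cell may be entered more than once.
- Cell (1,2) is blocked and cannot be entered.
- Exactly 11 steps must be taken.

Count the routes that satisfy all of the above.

11

Need simple routes of exactly 11 moves from (3,3) to (1,4) (Manhattan distance 3, so 4 moves are spent on a detour and 4 undoing it).
Branch systematically from the start, pruning whenever the remaining move budget drops below the Manhattan distance to (1,4) or differs from it in parity. Grouping the completions by first move — via (2,3): 3; via (3,2): 2; via (3,4): 6 (no valid completion starts via (4,3)) — and summing: 3 + 2 + 6 = 11.
That gives 11 routes.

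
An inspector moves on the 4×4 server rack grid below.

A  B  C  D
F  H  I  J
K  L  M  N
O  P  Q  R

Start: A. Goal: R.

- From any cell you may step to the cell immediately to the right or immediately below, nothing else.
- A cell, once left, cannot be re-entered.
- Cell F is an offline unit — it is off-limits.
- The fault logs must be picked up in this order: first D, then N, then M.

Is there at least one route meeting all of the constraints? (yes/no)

no

M lies to the left of N, so going from N to M would need a leftward move — but moves only go right/down, so N cannot be visited before M.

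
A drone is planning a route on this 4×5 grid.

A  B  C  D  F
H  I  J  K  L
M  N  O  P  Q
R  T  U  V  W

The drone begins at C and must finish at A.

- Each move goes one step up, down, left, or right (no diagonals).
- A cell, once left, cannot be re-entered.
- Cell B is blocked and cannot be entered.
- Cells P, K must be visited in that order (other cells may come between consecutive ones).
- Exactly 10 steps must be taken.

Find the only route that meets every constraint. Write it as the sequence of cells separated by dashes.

C - D - F - L - Q - P - K - J - I - H - A

The waypoints must appear in the order P, K, with no cell reused.
Route from C: right 2 to F, down 2 to Q, left 1 to P, up 1 to K, left 3 to H, up 1 to A — 10 moves in all.
Check: order respected (P at step 5, K at step 6); 10 moves as required.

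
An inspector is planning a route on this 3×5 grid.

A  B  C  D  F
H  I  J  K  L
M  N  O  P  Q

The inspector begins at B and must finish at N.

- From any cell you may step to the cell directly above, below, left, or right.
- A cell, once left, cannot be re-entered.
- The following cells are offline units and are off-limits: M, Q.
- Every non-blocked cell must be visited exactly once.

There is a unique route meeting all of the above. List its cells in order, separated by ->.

B -> A -> H -> I -> J -> C -> D -> F -> L -> K -> P -> O -> N

Need to visit all 13 open cells exactly once, starting at B and ending at N.
Cell P has only two open neighbours (K and O), so the path must pass straight through it: one of those is the cell it's entered from and the other is where it exits.
Route from B: left 1 to A, down 1 to H, right 2 to J, up 1 to C, right 2 to F, down 1 to L, left 1 to K, down 1 to P, left 2 to N — 12 moves in all.
Check: all 13 open cells covered.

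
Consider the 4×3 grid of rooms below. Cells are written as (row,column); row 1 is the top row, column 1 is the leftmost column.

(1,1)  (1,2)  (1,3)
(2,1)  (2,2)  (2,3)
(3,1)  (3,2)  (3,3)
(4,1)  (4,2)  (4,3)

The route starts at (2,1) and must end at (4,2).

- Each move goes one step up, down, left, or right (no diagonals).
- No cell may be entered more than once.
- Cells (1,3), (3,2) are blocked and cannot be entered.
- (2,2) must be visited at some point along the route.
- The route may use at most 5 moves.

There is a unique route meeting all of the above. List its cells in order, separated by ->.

Any route must reach (2,2) and still end at (4,2) within 5 moves, so the order of the required stops is forced.
Route from (2,1): 2× right (reaching (2,3)), 2× down (reaching (4,3)), left to (4,2) — 5 moves in all.
Check: all required cells visited; 5 ≤ 5 moves.

(2,1) -> (2,2) -> (2,3) -> (3,3) -> (4,3) -> (4,2)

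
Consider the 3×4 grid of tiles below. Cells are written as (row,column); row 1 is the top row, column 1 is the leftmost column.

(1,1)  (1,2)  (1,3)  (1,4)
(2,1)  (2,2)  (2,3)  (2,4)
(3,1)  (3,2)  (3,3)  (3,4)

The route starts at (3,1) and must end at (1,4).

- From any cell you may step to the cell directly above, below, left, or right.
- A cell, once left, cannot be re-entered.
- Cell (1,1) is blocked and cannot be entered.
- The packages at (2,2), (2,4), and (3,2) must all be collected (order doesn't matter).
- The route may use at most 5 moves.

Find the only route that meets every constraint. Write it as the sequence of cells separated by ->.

The budget equals the shortest possible length, so every move has to be on a shortest route through the required cells.
Route from (3,1): right 1 to (3,2), up 1 to (2,2), right 2 to (2,4), up 1 to (1,4) — 5 moves in all.
Check: all required cells visited; 5 ≤ 5 moves.

(3,1) -> (3,2) -> (2,2) -> (2,3) -> (2,4) -> (1,4)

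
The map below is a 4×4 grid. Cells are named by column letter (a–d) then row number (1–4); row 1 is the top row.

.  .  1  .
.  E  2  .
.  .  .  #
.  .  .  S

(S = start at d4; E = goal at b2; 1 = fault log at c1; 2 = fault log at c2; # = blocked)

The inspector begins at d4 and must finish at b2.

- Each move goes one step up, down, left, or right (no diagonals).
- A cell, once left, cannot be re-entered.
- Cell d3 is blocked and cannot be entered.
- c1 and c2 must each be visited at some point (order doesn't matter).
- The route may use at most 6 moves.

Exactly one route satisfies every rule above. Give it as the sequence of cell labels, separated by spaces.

d4 c4 c3 c2 c1 b1 b2

The 6-move cap with required stops at c1, c2 leaves no slack for detours.
Route from d4: left to c4, 3× up (reaching c1), left to b1, down to b2 — 6 moves in all.
Check: all required cells visited; 6 ≤ 6 moves.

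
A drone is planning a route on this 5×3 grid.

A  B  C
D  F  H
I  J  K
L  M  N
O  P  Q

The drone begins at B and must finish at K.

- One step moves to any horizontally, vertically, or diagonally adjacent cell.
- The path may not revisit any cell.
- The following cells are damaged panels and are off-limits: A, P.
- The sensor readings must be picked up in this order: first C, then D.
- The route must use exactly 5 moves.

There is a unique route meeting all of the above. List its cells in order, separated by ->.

B -> C -> F -> D -> J -> K

The waypoints must appear in the order C, D, with no cell reused.
Route from B: right 1 to C, down-left 1 to F, left 1 to D, down-right 1 to J, right 1 to K — 5 moves in all.
Check: order respected (C at step 1, D at step 3); 5 moves as required.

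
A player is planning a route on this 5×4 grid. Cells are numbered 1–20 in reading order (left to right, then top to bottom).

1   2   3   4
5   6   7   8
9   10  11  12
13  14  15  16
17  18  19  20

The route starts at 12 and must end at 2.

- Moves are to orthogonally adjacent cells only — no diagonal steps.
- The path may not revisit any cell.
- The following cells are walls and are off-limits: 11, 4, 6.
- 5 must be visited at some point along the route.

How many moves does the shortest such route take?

Any route passes through 5 somewhere between 12 and 2. Summing Manhattan distances along the two legs (12 → 5 → 2) gives a lower bound of 4 + 2 = 6 moves.
That bound ignores the blocked cells. Measuring each leg by the fewest moves that actually steer around them (12→5: 6; 5→2: 2) raises the lower bound to 8.
A route of 8 moves exists: 12 → 16 → 15 → 14 → 10 → 9 → 5 → 1 → 2.
Since 8 matches that lower bound, it is optimal.

8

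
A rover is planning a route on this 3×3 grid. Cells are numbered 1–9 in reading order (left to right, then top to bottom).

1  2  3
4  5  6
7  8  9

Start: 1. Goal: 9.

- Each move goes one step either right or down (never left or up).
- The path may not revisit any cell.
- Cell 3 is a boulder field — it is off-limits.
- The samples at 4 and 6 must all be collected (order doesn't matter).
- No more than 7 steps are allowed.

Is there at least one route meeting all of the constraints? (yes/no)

One route that works: 1 → 4 → 5 → 6 → 9.

yes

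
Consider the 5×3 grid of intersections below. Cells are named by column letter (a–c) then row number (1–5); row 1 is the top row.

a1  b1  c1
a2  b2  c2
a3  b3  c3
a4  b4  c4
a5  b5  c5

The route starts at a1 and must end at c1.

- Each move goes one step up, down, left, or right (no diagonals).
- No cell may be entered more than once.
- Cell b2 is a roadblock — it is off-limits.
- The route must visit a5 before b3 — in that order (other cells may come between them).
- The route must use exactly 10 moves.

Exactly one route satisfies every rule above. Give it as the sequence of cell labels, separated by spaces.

a1 a2 a3 a4 a5 b5 b4 b3 c3 c2 c1

The waypoints must appear in the order a5, b3, with no cell reused.
Route from a1: 4× down (reaching a5), right to b5, 2× up (reaching b3), right to c3, 2× up (reaching c1) — 10 moves in all.
Check: order respected (a5 at step 4, b3 at step 7); 10 moves as required.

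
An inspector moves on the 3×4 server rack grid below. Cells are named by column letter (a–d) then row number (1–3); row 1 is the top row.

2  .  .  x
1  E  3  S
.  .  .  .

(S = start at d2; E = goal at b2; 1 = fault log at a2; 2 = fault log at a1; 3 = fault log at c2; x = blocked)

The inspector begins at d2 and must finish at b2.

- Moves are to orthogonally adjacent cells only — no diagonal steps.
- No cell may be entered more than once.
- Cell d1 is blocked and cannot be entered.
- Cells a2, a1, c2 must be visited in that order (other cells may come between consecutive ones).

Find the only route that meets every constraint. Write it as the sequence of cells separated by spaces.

d2 d3 c3 b3 a3 a2 a1 b1 c1 c2 b2

The waypoints must appear in the order a2, a1, c2, with no cell reused.
Route from d2: down to d3, 3× left (reaching a3), 2× up (reaching a1), 2× right (reaching c1), down to c2, left to b2 — 10 moves in all.
Check: order respected (1 at step 5, 2 at step 6, 3 at step 9).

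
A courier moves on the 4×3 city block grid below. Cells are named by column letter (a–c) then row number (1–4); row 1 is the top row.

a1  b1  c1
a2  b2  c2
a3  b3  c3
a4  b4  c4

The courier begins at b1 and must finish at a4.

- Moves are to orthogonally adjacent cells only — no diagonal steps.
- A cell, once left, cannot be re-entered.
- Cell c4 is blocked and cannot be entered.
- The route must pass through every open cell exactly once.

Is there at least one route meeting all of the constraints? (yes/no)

Colour the cells like a checkerboard: each orthogonal step flips colour, so a Hamiltonian route alternates colours. Here there are 6 cells of one colour and 5 of the other, with start on the same colour as the goal — the counts and endpoints can't be arranged into an alternating sequence of length 11, so no Hamiltonian route exists.

no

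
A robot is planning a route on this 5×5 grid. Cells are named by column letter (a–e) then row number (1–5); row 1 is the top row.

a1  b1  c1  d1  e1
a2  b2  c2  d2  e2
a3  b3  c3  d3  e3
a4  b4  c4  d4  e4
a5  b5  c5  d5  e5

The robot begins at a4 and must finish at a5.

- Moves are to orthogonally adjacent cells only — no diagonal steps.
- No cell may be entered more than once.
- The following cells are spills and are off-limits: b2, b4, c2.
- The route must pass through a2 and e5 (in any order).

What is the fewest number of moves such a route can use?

15

Any route passes through a2 and e5 in some order between a4 and a5. Summing Manhattan distances along each leg and taking the cheapest ordering (a4 → a2 → e5 → a5) gives a lower bound of 2 + 7 + 4 = 13 moves.
The shortest route satisfying every rule uses 15 moves: a4 → a3 → a2 → a1 → b1 → c1 → d1 → d2 → d3 → d4 → e4 → e5 → d5 → c5 → b5 → a5.
The bound of 13 isn't tight here; checking systematically, no route of length 13 through 14 satisfies every constraint, so 15 is the minimum.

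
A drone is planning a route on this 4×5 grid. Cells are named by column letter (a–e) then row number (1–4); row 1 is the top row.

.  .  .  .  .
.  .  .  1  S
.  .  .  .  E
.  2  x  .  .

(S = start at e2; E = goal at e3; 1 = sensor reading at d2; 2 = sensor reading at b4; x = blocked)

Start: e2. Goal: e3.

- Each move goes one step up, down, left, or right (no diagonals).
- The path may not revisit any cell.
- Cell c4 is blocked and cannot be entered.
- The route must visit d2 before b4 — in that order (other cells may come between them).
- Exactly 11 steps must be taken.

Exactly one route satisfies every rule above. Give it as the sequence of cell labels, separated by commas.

e2, d2, c2, b2, a2, a3, a4, b4, b3, c3, d3, e3

The waypoints must appear in the order d2, b4, with no cell reused.
Route from e2: 4× left (reaching a2), 2× down (reaching a4), right to b4, up to b3, 3× right (reaching e3) — 11 moves in all.
Check: order respected (1 at step 1, 2 at step 7); 11 moves as required.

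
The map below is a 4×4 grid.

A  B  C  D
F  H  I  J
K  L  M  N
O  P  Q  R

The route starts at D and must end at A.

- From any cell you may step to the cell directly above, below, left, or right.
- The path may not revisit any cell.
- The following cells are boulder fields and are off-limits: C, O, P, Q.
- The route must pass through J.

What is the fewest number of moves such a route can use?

Any route passes through J somewhere between D and A. Summing Manhattan distances along the two legs (D → J → A) gives a lower bound of 1 + 4 = 5 moves.
A route of 5 moves achieves this: D → J → I → H → B → A.
Since 5 matches the lower bound, it is optimal.

5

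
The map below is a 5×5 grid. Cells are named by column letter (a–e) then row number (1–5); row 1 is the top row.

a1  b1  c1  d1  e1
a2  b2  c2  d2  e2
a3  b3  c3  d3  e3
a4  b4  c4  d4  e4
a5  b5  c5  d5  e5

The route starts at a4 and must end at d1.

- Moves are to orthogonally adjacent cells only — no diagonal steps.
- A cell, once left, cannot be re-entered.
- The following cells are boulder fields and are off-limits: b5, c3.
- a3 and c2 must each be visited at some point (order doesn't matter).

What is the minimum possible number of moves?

Any route passes through a3 and c2 in some order between a4 and d1. Summing Manhattan distances along each leg and taking the cheapest ordering (a4 → a3 → c2 → d1) gives a lower bound of 1 + 3 + 2 = 6 moves.
A route of 6 moves achieves this: a4 → a3 → a2 → b2 → c2 → c1 → d1.
Since 6 matches the lower bound, it is optimal.

6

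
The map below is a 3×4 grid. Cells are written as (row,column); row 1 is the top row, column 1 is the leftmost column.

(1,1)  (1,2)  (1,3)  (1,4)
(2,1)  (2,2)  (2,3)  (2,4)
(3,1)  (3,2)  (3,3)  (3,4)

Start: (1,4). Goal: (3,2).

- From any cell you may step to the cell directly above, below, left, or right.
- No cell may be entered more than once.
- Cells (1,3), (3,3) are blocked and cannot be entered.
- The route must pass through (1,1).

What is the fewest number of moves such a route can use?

Any route passes through (1,1) somewhere between (1,4) and (3,2). Summing Manhattan distances along the two legs ((1,4) → (1,1) → (3,2)) gives a lower bound of 3 + 3 = 6 moves.
That bound ignores the blocked cells. Measuring each leg by the fewest moves that actually steer around them ((1,4)→(1,1): 5; (1,1)→(3,2): 3) raises the lower bound to 8.
A route of 8 moves exists: (1,4) → (2,4) → (2,3) → (2,2) → (1,2) → (1,1) → (2,1) → (3,1) → (3,2).
Since 8 matches that lower bound, it is optimal.

8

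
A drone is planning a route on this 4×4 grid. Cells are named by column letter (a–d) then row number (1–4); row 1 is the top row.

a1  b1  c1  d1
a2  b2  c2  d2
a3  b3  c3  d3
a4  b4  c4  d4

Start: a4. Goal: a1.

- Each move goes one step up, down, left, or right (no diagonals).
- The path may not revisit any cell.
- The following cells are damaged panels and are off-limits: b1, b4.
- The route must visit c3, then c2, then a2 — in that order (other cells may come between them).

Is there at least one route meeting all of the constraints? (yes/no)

yes

One route that works: a4 → a3 → b3 → c3 → c2 → b2 → a2 → a1.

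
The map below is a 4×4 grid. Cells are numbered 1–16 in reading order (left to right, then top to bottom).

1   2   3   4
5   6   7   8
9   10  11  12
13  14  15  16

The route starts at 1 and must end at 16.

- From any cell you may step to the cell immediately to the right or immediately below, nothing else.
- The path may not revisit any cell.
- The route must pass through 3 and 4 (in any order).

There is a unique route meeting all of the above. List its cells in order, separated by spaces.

1 2 3 4 8 12 16

Moves only go right or down, so the column and row indices never decrease.
Route from 1: 3× right (reaching 4), 3× down (reaching 16) — 6 moves in all.
Check: all required cells visited.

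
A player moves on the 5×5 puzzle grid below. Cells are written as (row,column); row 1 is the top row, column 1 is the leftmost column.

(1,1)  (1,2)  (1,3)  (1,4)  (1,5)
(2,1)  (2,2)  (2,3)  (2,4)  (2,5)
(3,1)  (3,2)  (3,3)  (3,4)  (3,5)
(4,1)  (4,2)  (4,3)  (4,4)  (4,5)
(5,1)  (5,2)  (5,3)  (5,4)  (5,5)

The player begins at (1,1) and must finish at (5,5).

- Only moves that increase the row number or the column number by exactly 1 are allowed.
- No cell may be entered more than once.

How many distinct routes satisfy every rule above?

A right/down-only route from (1,1) to (5,5) makes exactly 4 down-moves and 4 right-moves in some order.
With no other constraints that would be C(8,4) = 70 routes.
That gives 70 routes.

70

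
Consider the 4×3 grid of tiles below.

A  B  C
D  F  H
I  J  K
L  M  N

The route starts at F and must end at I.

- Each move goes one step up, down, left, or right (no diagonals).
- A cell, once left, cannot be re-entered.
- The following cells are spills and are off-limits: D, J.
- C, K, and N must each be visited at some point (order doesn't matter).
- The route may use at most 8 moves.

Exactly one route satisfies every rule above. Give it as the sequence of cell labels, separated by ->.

F -> B -> C -> H -> K -> N -> M -> L -> I

The budget equals the shortest possible length, so every move has to be on a shortest route through the required cells.
Route from F: up to B, right to C, 3× down (reaching N), 2× left (reaching L), up to I — 8 moves in all.
Check: all required cells visited; 8 ≤ 8 moves.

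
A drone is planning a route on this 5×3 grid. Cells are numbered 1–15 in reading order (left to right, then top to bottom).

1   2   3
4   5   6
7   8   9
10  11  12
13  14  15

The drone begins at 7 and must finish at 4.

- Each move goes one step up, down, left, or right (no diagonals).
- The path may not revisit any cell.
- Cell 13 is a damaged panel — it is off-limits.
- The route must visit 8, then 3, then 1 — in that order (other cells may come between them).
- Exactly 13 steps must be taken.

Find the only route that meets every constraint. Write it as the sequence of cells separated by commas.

7, 10, 11, 14, 15, 12, 9, 8, 5, 6, 3, 2, 1, 4

The waypoints must appear in the order 8, 3, 1, with no cell reused.
Route from 7: down 1 to 10, right 1 to 11, down 1 to 14, right 1 to 15, up 2 to 9, left 1 to 8, up 1 to 5, right 1 to 6, up 1 to 3, left 2 to 1, down 1 to 4 — 13 moves in all.
Check: order respected (8 at step 7, 3 at step 10, 1 at step 12); 13 moves as required.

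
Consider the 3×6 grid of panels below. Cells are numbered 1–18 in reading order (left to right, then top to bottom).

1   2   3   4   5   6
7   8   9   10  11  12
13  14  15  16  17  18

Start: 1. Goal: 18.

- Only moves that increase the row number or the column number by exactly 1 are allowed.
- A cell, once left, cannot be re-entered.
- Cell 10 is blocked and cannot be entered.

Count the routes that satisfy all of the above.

A right/down-only route from 1 to 18 makes exactly 2 down-moves and 5 right-moves in some order.
With no other constraints that would be C(7,2) = 21 routes.
Subtract routes through each blocked cell (inclusion–exclusion for overlaps): − through 10: 12 → 9.
That gives 9 routes.

9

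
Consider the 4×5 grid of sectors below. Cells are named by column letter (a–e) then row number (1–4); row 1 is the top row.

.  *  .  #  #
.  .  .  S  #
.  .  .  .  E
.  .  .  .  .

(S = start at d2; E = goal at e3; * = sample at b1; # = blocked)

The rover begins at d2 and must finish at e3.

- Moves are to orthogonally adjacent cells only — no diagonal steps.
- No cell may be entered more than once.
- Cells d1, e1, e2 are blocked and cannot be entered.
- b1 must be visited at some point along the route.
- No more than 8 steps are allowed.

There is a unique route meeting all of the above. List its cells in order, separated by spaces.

The 8-move cap with required stops at b1 leaves no slack for detours.
Route from d2: left 1 to c2, up 1 to c1, left 1 to b1, down 2 to b3, right 3 to e3 — 8 moves in all.
Check: all required cells visited; 8 ≤ 8 moves.

d2 c2 c1 b1 b2 b3 c3 d3 e3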